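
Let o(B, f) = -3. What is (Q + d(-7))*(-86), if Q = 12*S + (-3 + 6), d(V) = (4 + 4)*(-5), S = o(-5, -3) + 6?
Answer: 86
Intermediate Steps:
S = 3 (S = -3 + 6 = 3)
d(V) = -40 (d(V) = 8*(-5) = -40)
Q = 39 (Q = 12*3 + (-3 + 6) = 36 + 3 = 39)
(Q + d(-7))*(-86) = (39 - 40)*(-86) = -1*(-86) = 86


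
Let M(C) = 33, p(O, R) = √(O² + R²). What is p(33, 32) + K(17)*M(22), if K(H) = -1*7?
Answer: -231 + √2113 ≈ -185.03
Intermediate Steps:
K(H) = -7
p(33, 32) + K(17)*M(22) = √(33² + 32²) - 7*33 = √(1089 + 1024) - 231 = √2113 - 231 = -231 + √2113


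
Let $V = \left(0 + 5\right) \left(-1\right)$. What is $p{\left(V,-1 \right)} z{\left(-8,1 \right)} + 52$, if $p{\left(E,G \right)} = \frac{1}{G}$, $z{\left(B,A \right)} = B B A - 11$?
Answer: $-1$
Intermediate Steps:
$z{\left(B,A \right)} = -11 + A B^{2}$ ($z{\left(B,A \right)} = B^{2} A - 11 = A B^{2} - 11 = -11 + A B^{2}$)
$V = -5$ ($V = 5 \left(-1\right) = -5$)
$p{\left(V,-1 \right)} z{\left(-8,1 \right)} + 52 = \frac{-11 + 1 \left(-8\right)^{2}}{-1} + 52 = - (-11 + 1 \cdot 64) + 52 = - (-11 + 64) + 52 = \left(-1\right) 53 + 52 = -53 + 52 = -1$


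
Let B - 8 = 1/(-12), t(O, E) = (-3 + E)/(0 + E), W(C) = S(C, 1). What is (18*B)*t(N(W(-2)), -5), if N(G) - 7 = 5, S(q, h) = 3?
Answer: 228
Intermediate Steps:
W(C) = 3
N(G) = 12 (N(G) = 7 + 5 = 12)
t(O, E) = (-3 + E)/E
B = 95/12 (B = 8 + 1/(-12) = 8 - 1/12 = 95/12 ≈ 7.9167)
(18*B)*t(N(W(-2)), -5) = (18*(95/12))*((-3 - 5)/(-5)) = 285*(-⅕*(-8))/2 = (285/2)*(8/5) = 228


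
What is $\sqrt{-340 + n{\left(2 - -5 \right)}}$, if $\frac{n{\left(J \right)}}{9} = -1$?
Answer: $i \sqrt{349} \approx 18.682 i$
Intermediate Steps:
$n{\left(J \right)} = -9$ ($n{\left(J \right)} = 9 \left(-1\right) = -9$)
$\sqrt{-340 + n{\left(2 - -5 \right)}} = \sqrt{-340 - 9} = \sqrt{-349} = i \sqrt{349}$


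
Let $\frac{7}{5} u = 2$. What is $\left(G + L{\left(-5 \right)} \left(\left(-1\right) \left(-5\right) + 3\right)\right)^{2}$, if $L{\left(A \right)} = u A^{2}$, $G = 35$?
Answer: $\frac{5040025}{49} \approx 1.0286 \cdot 10^{5}$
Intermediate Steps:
$u = \frac{10}{7}$ ($u = \frac{5}{7} \cdot 2 = \frac{10}{7} \approx 1.4286$)
$L{\left(A \right)} = \frac{10 A^{2}}{7}$
$\left(G + L{\left(-5 \right)} \left(\left(-1\right) \left(-5\right) + 3\right)\right)^{2} = \left(35 + \frac{10 \left(-5\right)^{2}}{7} \left(\left(-1\right) \left(-5\right) + 3\right)\right)^{2} = \left(35 + \frac{10}{7} \cdot 25 \left(5 + 3\right)\right)^{2} = \left(35 + \frac{250}{7} \cdot 8\right)^{2} = \left(35 + \frac{2000}{7}\right)^{2} = \left(\frac{2245}{7}\right)^{2} = \frac{5040025}{49}$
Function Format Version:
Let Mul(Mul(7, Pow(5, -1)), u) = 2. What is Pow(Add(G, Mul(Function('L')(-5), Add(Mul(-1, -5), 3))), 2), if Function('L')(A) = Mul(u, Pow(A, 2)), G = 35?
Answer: Rational(5040025, 49) ≈ 1.0286e+5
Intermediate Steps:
u = Rational(10, 7) (u = Mul(Rational(5, 7), 2) = Rational(10, 7) ≈ 1.4286)
Function('L')(A) = Mul(Rational(10, 7), Pow(A, 2))
Pow(Add(G, Mul(Function('L')(-5), Add(Mul(-1, -5), 3))), 2) = Pow(Add(35, Mul(Mul(Rational(10, 7), Pow(-5, 2)), Add(Mul(-1, -5), 3))), 2) = Pow(Add(35, Mul(Mul(Rational(10, 7), 25), Add(5, 3))), 2) = Pow(Add(35, Mul(Rational(250, 7), 8)), 2) = Pow(Add(35, Rational(2000, 7)), 2) = Pow(Rational(2245, 7), 2) = Rational(5040025, 49)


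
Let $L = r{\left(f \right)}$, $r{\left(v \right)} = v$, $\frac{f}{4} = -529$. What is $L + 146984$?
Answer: $144868$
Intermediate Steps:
$f = -2116$ ($f = 4 \left(-529\right) = -2116$)
$L = -2116$
$L + 146984 = -2116 + 146984 = 144868$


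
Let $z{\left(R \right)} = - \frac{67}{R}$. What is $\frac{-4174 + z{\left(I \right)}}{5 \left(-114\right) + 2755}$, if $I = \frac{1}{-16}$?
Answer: $- \frac{3102}{2185} \approx -1.4197$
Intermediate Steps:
$I = - \frac{1}{16} \approx -0.0625$
$\frac{-4174 + z{\left(I \right)}}{5 \left(-114\right) + 2755} = \frac{-4174 - \frac{67}{- \frac{1}{16}}}{5 \left(-114\right) + 2755} = \frac{-4174 - -1072}{-570 + 2755} = \frac{-4174 + 1072}{2185} = \left(-3102\right) \frac{1}{2185} = - \frac{3102}{2185}$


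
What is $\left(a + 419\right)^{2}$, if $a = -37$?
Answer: $145924$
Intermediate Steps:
$\left(a + 419\right)^{2} = \left(-37 + 419\right)^{2} = 382^{2} = 145924$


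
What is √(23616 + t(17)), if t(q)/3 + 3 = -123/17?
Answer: 135*√374/17 ≈ 153.57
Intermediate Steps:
t(q) = -522/17 (t(q) = -9 + 3*(-123/17) = -9 - 369/17 = -522/17)
√(23616 + t(17)) = √(23616 - 522/17) = √(400950/17) = 135*√374/17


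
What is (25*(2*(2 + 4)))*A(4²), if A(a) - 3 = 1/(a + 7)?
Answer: 21000/23 ≈ 913.04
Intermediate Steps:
A(a) = 3 + 1/(7 + a) (A(a) = 3 + 1/(a + 7) = 3 + 1/(7 + a))
(25*(2*(2 + 4)))*A(4²) = (25*(2*(2 + 4)))*((22 + 3*4²)/(7 + 4²)) = (25*(2*6))*((22 + 3*16)/(7 + 16)) = (25*12)*((22 + 48)/23) = 300*((1/23)*70) = 300*(70/23) = 21000/23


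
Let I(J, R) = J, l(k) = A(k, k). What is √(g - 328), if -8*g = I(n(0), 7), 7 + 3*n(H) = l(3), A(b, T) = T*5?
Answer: I*√2955/3 ≈ 18.12*I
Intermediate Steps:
A(b, T) = 5*T
l(k) = 5*k
n(H) = 8/3 (n(H) = -7/3 + (5*3)/3 = -7/3 + (⅓)*15 = -7/3 + 5 = 8/3)
g = -⅓ (g = -⅛*8/3 = -⅓ ≈ -0.33333)
√(g - 328) = √(-⅓ - 328) = √(-985/3) = I*√2955/3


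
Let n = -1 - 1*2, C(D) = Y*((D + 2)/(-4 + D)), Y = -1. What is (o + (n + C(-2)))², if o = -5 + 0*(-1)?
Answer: 64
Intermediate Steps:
C(D) = -(2 + D)/(-4 + D) (C(D) = -(D + 2)/(-4 + D) = -(2 + D)/(-4 + D))
n = -3 (n = -1 - 2 = -3)
o = -5 (o = -5 + 0 = -5)
(o + (n + C(-2)))² = (-5 + (-3 + (-2 - 1*(-2))/(-4 - 2)))² = (-5 + (-3 + (-2 + 2)/(-6)))² = (-5 + (-3 - ⅙*0))² = (-5 + (-3 + 0))² = (-5 - 3)² = (-8)² = 64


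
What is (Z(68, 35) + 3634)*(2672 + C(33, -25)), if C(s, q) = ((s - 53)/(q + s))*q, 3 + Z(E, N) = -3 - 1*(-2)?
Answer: 9926235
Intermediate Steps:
Z(E, N) = -4 (Z(E, N) = -3 + (-3 - 1*(-2)) = -3 + (-3 + 2) = -3 - 1 = -4)
C(s, q) = q*(-53 + s)/(q + s) (C(s, q) = ((-53 + s)/(q + s))*q = q*(-53 + s)/(q + s))
(Z(68, 35) + 3634)*(2672 + C(33, -25)) = (-4 + 3634)*(2672 - 25*(-53 + 33)/(-25 + 33)) = 3630*(2672 - 25*(-20)/8) = 3630*(2672 - 25*⅛*(-20)) = 3630*(2672 + 125/2) = 3630*(5469/2) = 9926235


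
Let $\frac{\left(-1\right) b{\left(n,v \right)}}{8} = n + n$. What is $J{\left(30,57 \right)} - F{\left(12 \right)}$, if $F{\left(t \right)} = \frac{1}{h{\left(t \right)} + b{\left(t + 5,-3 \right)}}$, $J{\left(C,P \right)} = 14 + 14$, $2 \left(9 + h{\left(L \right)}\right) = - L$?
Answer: $\frac{8037}{287} \approx 28.003$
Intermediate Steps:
$b{\left(n,v \right)} = - 16 n$ ($b{\left(n,v \right)} = - 8 \left(n + n\right) = - 8 \cdot 2 n = - 16 n$)
$h{\left(L \right)} = -9 - \frac{L}{2}$ ($h{\left(L \right)} = -9 + \frac{\left(-1\right) L}{2} = -9 - \frac{L}{2}$)
$J{\left(C,P \right)} = 28$
$F{\left(t \right)} = \frac{1}{-89 - \frac{33 t}{2}}$ ($F{\left(t \right)} = \frac{1}{\left(-9 - \frac{t}{2}\right) - 16 \left(t + 5\right)} = \frac{1}{\left(-9 - \frac{t}{2}\right) - 16 \left(5 + t\right)} = \frac{1}{\left(-9 - \frac{t}{2}\right) - \left(80 + 16 t\right)} = \frac{1}{-89 - \frac{33 t}{2}}$)
$J{\left(30,57 \right)} - F{\left(12 \right)} = 28 - - \frac{2}{178 + 33 \cdot 12} = 28 - - \frac{2}{178 + 396} = 28 - - \frac{2}{574} = 28 - \left(-2\right) \frac{1}{574} = 28 - - \frac{1}{287} = 28 + \frac{1}{287} = \frac{8037}{287}$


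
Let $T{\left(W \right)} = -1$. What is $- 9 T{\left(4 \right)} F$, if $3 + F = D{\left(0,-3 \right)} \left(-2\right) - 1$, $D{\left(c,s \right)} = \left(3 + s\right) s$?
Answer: $-36$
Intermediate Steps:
$D{\left(c,s \right)} = s \left(3 + s\right)$
$F = -4$ ($F = -3 - \left(1 - - 3 \left(3 - 3\right) \left(-2\right)\right) = -3 - \left(1 - \left(-3\right) 0 \left(-2\right)\right) = -3 + \left(0 \left(-2\right) - 1\right) = -3 + \left(0 - 1\right) = -3 - 1 = -4$)
$- 9 T{\left(4 \right)} F = \left(-9\right) \left(-1\right) \left(-4\right) = 9 \left(-4\right) = -36$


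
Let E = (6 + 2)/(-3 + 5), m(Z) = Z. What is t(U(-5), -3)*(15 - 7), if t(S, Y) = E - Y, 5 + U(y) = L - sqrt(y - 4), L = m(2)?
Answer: 56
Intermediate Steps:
L = 2
E = 4 (E = 8/2 = 8*(1/2) = 4)
U(y) = -3 - sqrt(-4 + y) (U(y) = -5 + (2 - sqrt(y - 4)) = -5 + (2 - sqrt(-4 + y)) = -3 - sqrt(-4 + y))
t(S, Y) = 4 - Y
t(U(-5), -3)*(15 - 7) = (4 - 1*(-3))*(15 - 7) = (4 + 3)*8 = 7*8 = 56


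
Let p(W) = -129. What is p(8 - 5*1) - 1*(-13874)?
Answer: 13745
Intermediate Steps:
p(8 - 5*1) - 1*(-13874) = -129 - 1*(-13874) = -129 + 13874 = 13745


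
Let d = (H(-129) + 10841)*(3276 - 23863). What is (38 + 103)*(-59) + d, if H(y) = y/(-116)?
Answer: -25892926099/116 ≈ -2.2321e+8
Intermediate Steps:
H(y) = -y/116 (H(y) = y*(-1/116) = -y/116)
d = -25891961095/116 (d = (-1/116*(-129) + 10841)*(3276 - 23863) = (129/116 + 10841)*(-20587) = (1257685/116)*(-20587) = -25891961095/116 ≈ -2.2321e+8)
(38 + 103)*(-59) + d = (38 + 103)*(-59) - 25891961095/116 = 141*(-59) - 25891961095/116 = -8319 - 25891961095/116 = -25892926099/116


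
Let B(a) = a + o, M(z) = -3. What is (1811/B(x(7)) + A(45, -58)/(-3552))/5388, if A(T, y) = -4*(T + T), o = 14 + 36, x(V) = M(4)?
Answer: 268733/37478928 ≈ 0.0071702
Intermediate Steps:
x(V) = -3
o = 50
A(T, y) = -8*T
B(a) = 50 + a (B(a) = a + 50 = 50 + a)
(1811/B(x(7)) + A(45, -58)/(-3552))/5388 = (1811/(50 - 3) - 8*45/(-3552))/5388 = (1811/47 - 360*(-1/3552))*(1/5388) = (1811*(1/47) + 15/148)*(1/5388) = (1811/47 + 15/148)*(1/5388) = (268733/6956)*(1/5388) = 268733/37478928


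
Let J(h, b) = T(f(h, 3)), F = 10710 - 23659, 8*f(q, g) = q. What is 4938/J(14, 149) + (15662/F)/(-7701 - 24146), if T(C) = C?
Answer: 8145464242490/2886707621 ≈ 2821.7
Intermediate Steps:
f(q, g) = q/8
F = -12949
J(h, b) = h/8
4938/J(14, 149) + (15662/F)/(-7701 - 24146) = 4938/(((⅛)*14)) + (15662/(-12949))/(-7701 - 24146) = 4938/(7/4) + (15662*(-1/12949))/(-31847) = 4938*(4/7) - 15662/12949*(-1/31847) = 19752/7 + 15662/412386803 = 8145464242490/2886707621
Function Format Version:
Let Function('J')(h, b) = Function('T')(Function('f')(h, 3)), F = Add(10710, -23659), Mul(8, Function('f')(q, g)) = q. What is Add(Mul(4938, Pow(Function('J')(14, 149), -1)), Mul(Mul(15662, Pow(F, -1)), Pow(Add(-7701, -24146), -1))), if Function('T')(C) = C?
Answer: Rational(8145464242490, 2886707621) ≈ 2821.7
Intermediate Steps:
Function('f')(q, g) = Mul(Rational(1, 8), q)
F = -12949
Function('J')(h, b) = Mul(Rational(1, 8), h)
Add(Mul(4938, Pow(Function('J')(14, 149), -1)), Mul(Mul(15662, Pow(F, -1)), Pow(Add(-7701, -24146), -1))) = Add(Mul(4938, Pow(Mul(Rational(1, 8), 14), -1)), Mul(Mul(15662, Pow(-12949, -1)), Pow(Add(-7701, -24146), -1))) = Add(Mul(4938, Pow(Rational(7, 4), -1)), Mul(Mul(15662, Rational(-1, 12949)), Pow(-31847, -1))) = Add(Mul(4938, Rational(4, 7)), Mul(Rational(-15662, 12949), Rational(-1, 31847))) = Add(Rational(19752, 7), Rational(15662, 412386803)) = Rational(8145464242490, 2886707621)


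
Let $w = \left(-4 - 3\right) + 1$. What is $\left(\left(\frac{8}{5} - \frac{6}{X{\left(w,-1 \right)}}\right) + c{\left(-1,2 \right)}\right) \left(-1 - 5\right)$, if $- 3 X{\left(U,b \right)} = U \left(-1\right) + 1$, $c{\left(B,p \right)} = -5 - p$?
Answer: $\frac{594}{35} \approx 16.971$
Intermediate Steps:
$w = -6$ ($w = -7 + 1 = -6$)
$X{\left(U,b \right)} = - \frac{1}{3} + \frac{U}{3}$ ($X{\left(U,b \right)} = - \frac{U \left(-1\right) + 1}{3} = - \frac{- U + 1}{3} = - \frac{1 - U}{3} = - \frac{1}{3} + \frac{U}{3}$)
$\left(\left(\frac{8}{5} - \frac{6}{X{\left(w,-1 \right)}}\right) + c{\left(-1,2 \right)}\right) \left(-1 - 5\right) = \left(\left(\frac{8}{5} - \frac{6}{- \frac{1}{3} + \frac{1}{3} \left(-6\right)}\right) - 7\right) \left(-1 - 5\right) = \left(\left(8 \cdot \frac{1}{5} - \frac{6}{- \frac{1}{3} - 2}\right) - 7\right) \left(-6\right) = \left(\left(\frac{8}{5} - \frac{6}{- \frac{7}{3}}\right) - 7\right) \left(-6\right) = \left(\left(\frac{8}{5} - - \frac{18}{7}\right) - 7\right) \left(-6\right) = \left(\left(\frac{8}{5} + \frac{18}{7}\right) - 7\right) \left(-6\right) = \left(\frac{146}{35} - 7\right) \left(-6\right) = \left(- \frac{99}{35}\right) \left(-6\right) = \frac{594}{35}$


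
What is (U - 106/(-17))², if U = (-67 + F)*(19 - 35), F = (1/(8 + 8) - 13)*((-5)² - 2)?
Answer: 9853937289/289 ≈ 3.4097e+7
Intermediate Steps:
F = -4761/16 (F = (1/16 - 13)*(25 - 2) = (1/16 - 13)*23 = -207/16*23 = -4761/16 ≈ -297.56)
U = 5833 (U = (-67 - 4761/16)*(19 - 35) = -5833/16*(-16) = 5833)
(U - 106/(-17))² = (5833 - 106/(-17))² = (5833 - 106*(-1/17))² = (5833 + 106/17)² = (99267/17)² = 9853937289/289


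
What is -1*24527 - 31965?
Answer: -56492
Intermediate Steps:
-1*24527 - 31965 = -24527 - 31965 = -56492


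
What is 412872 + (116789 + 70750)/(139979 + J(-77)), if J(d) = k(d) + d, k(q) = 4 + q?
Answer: 57731666427/139829 ≈ 4.1287e+5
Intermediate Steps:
J(d) = 4 + 2*d (J(d) = (4 + d) + d = 4 + 2*d)
412872 + (116789 + 70750)/(139979 + J(-77)) = 412872 + (116789 + 70750)/(139979 + (4 + 2*(-77))) = 412872 + 187539/(139979 + (4 - 154)) = 412872 + 187539/(139979 - 150) = 412872 + 187539/139829 = 57731666427/139829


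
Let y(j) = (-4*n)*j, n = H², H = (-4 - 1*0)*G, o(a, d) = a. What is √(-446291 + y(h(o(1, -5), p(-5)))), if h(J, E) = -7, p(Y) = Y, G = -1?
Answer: I*√445843 ≈ 667.71*I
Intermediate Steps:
H = 4 (H = (-4 - 1*0)*(-1) = (-4 + 0)*(-1) = -4*(-1) = 4)
n = 16 (n = 4² = 16)
y(j) = -64*j (y(j) = (-4*16)*j = -64*j)
√(-446291 + y(h(o(1, -5), p(-5)))) = √(-446291 - 64*(-7)) = √(-446291 + 448) = √(-445843) = I*√445843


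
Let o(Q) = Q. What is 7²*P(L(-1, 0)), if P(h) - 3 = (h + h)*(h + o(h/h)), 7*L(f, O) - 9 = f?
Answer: 387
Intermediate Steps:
L(f, O) = 9/7 + f/7
P(h) = 3 + 2*h*(1 + h) (P(h) = 3 + (h + h)*(h + h/h) = 3 + (2*h)*(h + 1) = 3 + (2*h)*(1 + h) = 3 + 2*h*(1 + h))
7²*P(L(-1, 0)) = 7²*(3 + 2*(9/7 + (⅐)*(-1)) + 2*(9/7 + (⅐)*(-1))²) = 49*(3 + 2*(9/7 - ⅐) + 2*(9/7 - ⅐)²) = 49*(3 + 2*(8/7) + 2*(8/7)²) = 49*(3 + 16/7 + 2*(64/49)) = 49*(3 + 16/7 + 128/49) = 49*(387/49) = 387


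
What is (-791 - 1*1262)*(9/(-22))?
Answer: 18477/22 ≈ 839.86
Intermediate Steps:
(-791 - 1*1262)*(9/(-22)) = (-791 - 1262)*(9*(-1/22)) = -2053*(-9/22) = 18477/22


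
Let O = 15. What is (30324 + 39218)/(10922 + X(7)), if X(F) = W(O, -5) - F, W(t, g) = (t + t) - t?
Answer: 34771/5465 ≈ 6.3625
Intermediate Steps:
W(t, g) = t (W(t, g) = 2*t - t = t)
X(F) = 15 - F
(30324 + 39218)/(10922 + X(7)) = (30324 + 39218)/(10922 + (15 - 1*7)) = 69542/(10922 + (15 - 7)) = 69542/(10922 + 8) = 69542/10930 = 69542*(1/10930) = 34771/5465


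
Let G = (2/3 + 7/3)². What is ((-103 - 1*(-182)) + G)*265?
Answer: 23320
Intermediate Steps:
G = 9 (G = (2*(⅓) + 7*(⅓))² = (⅔ + 7/3)² = 3² = 9)
((-103 - 1*(-182)) + G)*265 = ((-103 - 1*(-182)) + 9)*265 = ((-103 + 182) + 9)*265 = (79 + 9)*265 = 88*265 = 23320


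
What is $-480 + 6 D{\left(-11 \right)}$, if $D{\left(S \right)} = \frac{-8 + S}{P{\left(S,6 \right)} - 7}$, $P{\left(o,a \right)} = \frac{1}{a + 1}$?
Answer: $- \frac{3707}{8} \approx -463.38$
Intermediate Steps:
$P{\left(o,a \right)} = \frac{1}{1 + a}$
$D{\left(S \right)} = \frac{7}{6} - \frac{7 S}{48}$ ($D{\left(S \right)} = \frac{-8 + S}{\frac{1}{1 + 6} - 7} = \frac{-8 + S}{\frac{1}{7} - 7} = \frac{-8 + S}{- \frac{48}{7}} = \left(-8 + S\right) \left(- \frac{7}{48}\right) = \frac{7}{6} - \frac{7 S}{48}$)
$-480 + 6 D{\left(-11 \right)} = -480 + 6 \left(\frac{7}{6} - - \frac{77}{48}\right) = -480 + 6 \left(\frac{7}{6} + \frac{77}{48}\right) = -480 + 6 \cdot \frac{133}{48} = -480 + \frac{133}{8} = - \frac{3707}{8}$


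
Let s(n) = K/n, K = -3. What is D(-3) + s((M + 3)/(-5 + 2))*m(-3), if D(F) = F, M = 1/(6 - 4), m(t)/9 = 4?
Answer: 627/7 ≈ 89.571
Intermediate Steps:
m(t) = 36 (m(t) = 9*4 = 36)
M = ½ (M = 1/2 = ½ ≈ 0.50000)
s(n) = -3/n
D(-3) + s((M + 3)/(-5 + 2))*m(-3) = -3 - 3*(-5 + 2)/(½ + 3)*36 = -3 - 3/((7/2)/(-3))*36 = -3 - 3/((7/2)*(-⅓))*36 = -3 - 3/(-7/6)*36 = -3 - 3*(-6/7)*36 = -3 + (18/7)*36 = -3 + 648/7 = 627/7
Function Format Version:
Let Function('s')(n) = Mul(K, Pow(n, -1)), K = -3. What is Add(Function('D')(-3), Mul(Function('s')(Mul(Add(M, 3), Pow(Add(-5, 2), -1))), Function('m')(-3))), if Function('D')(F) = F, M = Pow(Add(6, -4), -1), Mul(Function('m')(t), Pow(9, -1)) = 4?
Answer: Rational(627, 7) ≈ 89.571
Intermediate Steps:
Function('m')(t) = 36 (Function('m')(t) = Mul(9, 4) = 36)
M = Rational(1, 2) (M = Pow(2, -1) = Rational(1, 2) ≈ 0.50000)
Function('s')(n) = Mul(-3, Pow(n, -1))
Add(Function('D')(-3), Mul(Function('s')(Mul(Add(M, 3), Pow(Add(-5, 2), -1))), Function('m')(-3))) = Add(-3, Mul(Mul(-3, Pow(Mul(Add(Rational(1, 2), 3), Pow(Add(-5, 2), -1)), -1)), 36)) = Add(-3, Mul(Mul(-3, Pow(Mul(Rational(7, 2), Pow(-3, -1)), -1)), 36)) = Add(-3, Mul(Mul(-3, Pow(Mul(Rational(7, 2), Rational(-1, 3)), -1)), 36)) = Add(-3, Mul(Mul(-3, Pow(Rational(-7, 6), -1)), 36)) = Add(-3, Mul(Mul(-3, Rational(-6, 7)), 36)) = Add(-3, Mul(Rational(18, 7), 36)) = Add(-3, Rational(648, 7)) = Rational(627, 7)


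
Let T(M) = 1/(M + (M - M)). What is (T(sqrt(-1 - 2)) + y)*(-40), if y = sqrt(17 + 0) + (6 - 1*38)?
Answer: 1280 - 40*sqrt(17) + 40*I*sqrt(3)/3 ≈ 1115.1 + 23.094*I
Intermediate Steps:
y = -32 + sqrt(17) (y = sqrt(17) + (6 - 38) = sqrt(17) - 32 = -32 + sqrt(17) ≈ -27.877)
T(M) = 1/M (T(M) = 1/(M + 0) = 1/M)
(T(sqrt(-1 - 2)) + y)*(-40) = (1/(sqrt(-1 - 2)) + (-32 + sqrt(17)))*(-40) = (1/(sqrt(-3)) + (-32 + sqrt(17)))*(-40) = (1/(I*sqrt(3)) + (-32 + sqrt(17)))*(-40) = (-I*sqrt(3)/3 + (-32 + sqrt(17)))*(-40) = (-32 + sqrt(17) - I*sqrt(3)/3)*(-40) = 1280 - 40*sqrt(17) + 40*I*sqrt(3)/3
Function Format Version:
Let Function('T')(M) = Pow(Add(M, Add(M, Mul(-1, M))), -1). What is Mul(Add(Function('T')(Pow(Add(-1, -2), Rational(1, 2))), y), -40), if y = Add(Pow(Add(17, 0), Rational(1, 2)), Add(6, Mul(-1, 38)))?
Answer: Add(1280, Mul(-40, Pow(17, Rational(1, 2))), Mul(Rational(40, 3), I, Pow(3, Rational(1, 2)))) ≈ Add(1115.1, Mul(23.094, I))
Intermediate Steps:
y = Add(-32, Pow(17, Rational(1, 2))) (y = Add(Pow(17, Rational(1, 2)), Add(6, -38)) = Add(Pow(17, Rational(1, 2)), -32) = Add(-32, Pow(17, Rational(1, 2))) ≈ -27.877)
Function('T')(M) = Pow(M, -1) (Function('T')(M) = Pow(Add(M, 0), -1) = Pow(M, -1))
Mul(Add(Function('T')(Pow(Add(-1, -2), Rational(1, 2))), y), -40) = Mul(Add(Pow(Pow(Add(-1, -2), Rational(1, 2)), -1), Add(-32, Pow(17, Rational(1, 2)))), -40) = Mul(Add(Pow(Pow(-3, Rational(1, 2)), -1), Add(-32, Pow(17, Rational(1, 2)))), -40) = Mul(Add(Pow(Mul(I, Pow(3, Rational(1, 2))), -1), Add(-32, Pow(17, Rational(1, 2)))), -40) = Mul(Add(Mul(Rational(-1, 3), I, Pow(3, Rational(1, 2))), Add(-32, Pow(17, Rational(1, 2)))), -40) = Mul(Add(-32, Pow(17, Rational(1, 2)), Mul(Rational(-1, 3), I, Pow(3, Rational(1, 2)))), -40) = Add(1280, Mul(-40, Pow(17, Rational(1, 2))), Mul(Rational(40, 3), I, Pow(3, Rational(1, 2))))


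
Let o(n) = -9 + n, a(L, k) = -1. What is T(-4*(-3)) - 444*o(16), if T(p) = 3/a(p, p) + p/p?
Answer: -3110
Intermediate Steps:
T(p) = -2 (T(p) = 3/(-1) + p/p = 3*(-1) + 1 = -3 + 1 = -2)
T(-4*(-3)) - 444*o(16) = -2 - 444*(-9 + 16) = -2 - 444*7 = -2 - 3108 = -3110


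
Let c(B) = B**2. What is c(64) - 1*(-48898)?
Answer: 52994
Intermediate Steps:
c(64) - 1*(-48898) = 64**2 - 1*(-48898) = 4096 + 48898 = 52994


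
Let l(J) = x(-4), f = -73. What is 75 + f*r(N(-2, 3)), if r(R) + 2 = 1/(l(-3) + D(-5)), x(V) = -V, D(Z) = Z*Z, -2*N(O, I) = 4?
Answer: 6336/29 ≈ 218.48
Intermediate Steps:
N(O, I) = -2 (N(O, I) = -½*4 = -2)
D(Z) = Z²
l(J) = 4 (l(J) = -1*(-4) = 4)
r(R) = -57/29 (r(R) = -2 + 1/(4 + (-5)²) = -2 + 1/(4 + 25) = -2 + 1/29 = -57/29)
75 + f*r(N(-2, 3)) = 75 - 73*(-57/29) = 75 + 4161/29 = 6336/29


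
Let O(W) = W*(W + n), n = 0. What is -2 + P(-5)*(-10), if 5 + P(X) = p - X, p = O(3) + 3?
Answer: -122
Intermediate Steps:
O(W) = W² (O(W) = W*(W + 0) = W*W = W²)
p = 12 (p = 3² + 3 = 9 + 3 = 12)
P(X) = 7 - X (P(X) = -5 + (12 - X) = 7 - X)
-2 + P(-5)*(-10) = -2 + (7 - 1*(-5))*(-10) = -2 + (7 + 5)*(-10) = -2 + 12*(-10) = -2 - 120 = -122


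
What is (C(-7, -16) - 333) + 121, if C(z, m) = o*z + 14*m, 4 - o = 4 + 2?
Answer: -422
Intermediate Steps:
o = -2 (o = 4 - (4 + 2) = 4 - 1*6 = 4 - 6 = -2)
C(z, m) = -2*z + 14*m
(C(-7, -16) - 333) + 121 = ((-2*(-7) + 14*(-16)) - 333) + 121 = ((14 - 224) - 333) + 121 = (-210 - 333) + 121 = -543 + 121 = -422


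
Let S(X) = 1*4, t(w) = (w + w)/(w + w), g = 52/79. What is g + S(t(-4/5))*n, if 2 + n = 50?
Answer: 15220/79 ≈ 192.66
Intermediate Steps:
n = 48 (n = -2 + 50 = 48)
g = 52/79 (g = 52*(1/79) = 52/79 ≈ 0.65823)
t(w) = 1 (t(w) = (2*w)/((2*w)) = (2*w)*(1/(2*w)) = 1)
S(X) = 4
g + S(t(-4/5))*n = 52/79 + 4*48 = 52/79 + 192 = 15220/79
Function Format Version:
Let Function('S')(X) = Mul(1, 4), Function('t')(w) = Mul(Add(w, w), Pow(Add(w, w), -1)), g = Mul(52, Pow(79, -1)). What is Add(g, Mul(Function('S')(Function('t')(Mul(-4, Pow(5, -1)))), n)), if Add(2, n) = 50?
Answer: Rational(15220, 79) ≈ 192.66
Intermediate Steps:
n = 48 (n = Add(-2, 50) = 48)
g = Rational(52, 79) (g = Mul(52, Rational(1, 79)) = Rational(52, 79) ≈ 0.65823)
Function('t')(w) = 1 (Function('t')(w) = Mul(Mul(2, w), Pow(Mul(2, w), -1)) = Mul(Mul(2, w), Mul(Rational(1, 2), Pow(w, -1))) = 1)
Function('S')(X) = 4
Add(g, Mul(Function('S')(Function('t')(Mul(-4, Pow(5, -1)))), n)) = Add(Rational(52, 79), Mul(4, 48)) = Add(Rational(52, 79), 192) = Rational(15220, 79)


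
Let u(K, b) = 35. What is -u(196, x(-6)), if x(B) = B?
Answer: -35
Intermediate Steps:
-u(196, x(-6)) = -1*35 = -35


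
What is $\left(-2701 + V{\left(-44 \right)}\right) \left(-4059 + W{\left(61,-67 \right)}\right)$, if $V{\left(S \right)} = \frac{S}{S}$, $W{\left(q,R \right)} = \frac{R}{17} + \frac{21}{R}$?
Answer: $\frac{12495726900}{1139} \approx 1.0971 \cdot 10^{7}$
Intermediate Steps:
$W{\left(q,R \right)} = \frac{21}{R} + \frac{R}{17}$ ($W{\left(q,R \right)} = R \frac{1}{17} + \frac{21}{R} = \frac{R}{17} + \frac{21}{R} = \frac{21}{R} + \frac{R}{17}$)
$V{\left(S \right)} = 1$
$\left(-2701 + V{\left(-44 \right)}\right) \left(-4059 + W{\left(61,-67 \right)}\right) = \left(-2701 + 1\right) \left(-4059 + \left(\frac{21}{-67} + \frac{1}{17} \left(-67\right)\right)\right) = - 2700 \left(-4059 + \left(21 \left(- \frac{1}{67}\right) - \frac{67}{17}\right)\right) = - 2700 \left(-4059 - \frac{4846}{1139}\right) = \left(-2700\right) \left(- \frac{4628047}{1139}\right) = \frac{12495726900}{1139}$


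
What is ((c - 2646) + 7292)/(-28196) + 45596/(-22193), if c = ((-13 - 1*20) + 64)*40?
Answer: -708126407/312876914 ≈ -2.2633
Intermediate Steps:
c = 1240 (c = ((-13 - 20) + 64)*40 = (-33 + 64)*40 = 31*40 = 1240)
((c - 2646) + 7292)/(-28196) + 45596/(-22193) = ((1240 - 2646) + 7292)/(-28196) + 45596/(-22193) = (-1406 + 7292)*(-1/28196) + 45596*(-1/22193) = 5886*(-1/28196) - 45596/22193 = -2943/14098 - 45596/22193 = -708126407/312876914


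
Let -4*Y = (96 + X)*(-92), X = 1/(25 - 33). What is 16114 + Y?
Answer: 146553/8 ≈ 18319.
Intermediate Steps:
X = -⅛ (X = 1/(-8) = -⅛ ≈ -0.12500)
Y = 17641/8 (Y = -(96 - ⅛)*(-92)/4 = -767*(-92)/32 = -¼*(-17641/2) = 17641/8 ≈ 2205.1)
16114 + Y = 16114 + 17641/8 = 146553/8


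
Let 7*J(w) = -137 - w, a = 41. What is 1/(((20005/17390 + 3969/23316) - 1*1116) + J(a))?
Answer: -94608556/107863968839 ≈ -0.00087711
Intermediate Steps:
J(w) = -137/7 - w/7 (J(w) = (-137 - w)/7 = -137/7 - w/7)
1/(((20005/17390 + 3969/23316) - 1*1116) + J(a)) = 1/(((20005/17390 + 3969/23316) - 1*1116) + (-137/7 - ⅐*41)) = 1/(((20005*(1/17390) + 3969*(1/23316)) - 1116) + (-137/7 - 41/7)) = 1/(((4001/3478 + 1323/7772) - 1116) - 178/7) = 1/((17848583/13515508 - 1116) - 178/7) = 1/(-15065458345/13515508 - 178/7) = 1/(-107863968839/94608556) = -94608556/107863968839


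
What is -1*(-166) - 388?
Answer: -222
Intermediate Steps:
-1*(-166) - 388 = 166 - 388 = -222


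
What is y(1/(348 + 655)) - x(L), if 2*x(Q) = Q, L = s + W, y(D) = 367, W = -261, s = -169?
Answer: 582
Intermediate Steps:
L = -430 (L = -169 - 261 = -430)
x(Q) = Q/2
y(1/(348 + 655)) - x(L) = 367 - (-430)/2 = 367 - 1*(-215) = 367 + 215 = 582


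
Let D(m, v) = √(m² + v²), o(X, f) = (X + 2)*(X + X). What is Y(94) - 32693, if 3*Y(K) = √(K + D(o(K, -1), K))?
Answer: -32693 + √(94 + 94*√36865)/3 ≈ -32648.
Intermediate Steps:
o(X, f) = 2*X*(2 + X) (o(X, f) = (2 + X)*(2*X) = 2*X*(2 + X))
Y(K) = √(K + √(K² + 4*K²*(2 + K)²))/3 (Y(K) = √(K + √((2*K*(2 + K))² + K²))/3 = √(K + √(4*K²*(2 + K)² + K²))/3 = √(K + √(K² + 4*K²*(2 + K)²))/3)
Y(94) - 32693 = √(94 + √(94²*(1 + 4*(2 + 94)²)))/3 - 32693 = √(94 + √(8836*(1 + 4*96²)))/3 - 32693 = √(94 + √(8836*(1 + 4*9216)))/3 - 32693 = √(94 + √(8836*(1 + 36864)))/3 - 32693 = √(94 + √(8836*36865))/3 - 32693 = √(94 + √325739140)/3 - 32693 = √(94 + 94*√36865)/3 - 32693 = -32693 + √(94 + 94*√36865)/3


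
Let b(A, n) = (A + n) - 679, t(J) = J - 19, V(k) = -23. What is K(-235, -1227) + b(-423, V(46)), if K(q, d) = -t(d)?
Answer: 121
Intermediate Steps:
t(J) = -19 + J
K(q, d) = 19 - d (K(q, d) = -(-19 + d) = 19 - d)
b(A, n) = -679 + A + n
K(-235, -1227) + b(-423, V(46)) = (19 - 1*(-1227)) + (-679 - 423 - 23) = (19 + 1227) - 1125 = 1246 - 1125 = 121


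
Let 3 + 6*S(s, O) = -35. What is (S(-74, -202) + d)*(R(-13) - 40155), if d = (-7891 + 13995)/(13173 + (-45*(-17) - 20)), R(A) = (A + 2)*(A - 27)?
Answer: 4887526475/20877 ≈ 2.3411e+5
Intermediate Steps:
S(s, O) = -19/3 (S(s, O) = -1/2 + (1/6)*(-35) = -1/2 - 35/6 = -19/3)
R(A) = (-27 + A)*(2 + A) (R(A) = (2 + A)*(-27 + A) = (-27 + A)*(2 + A))
d = 3052/6959 (d = 6104/(13173 + (765 - 20)) = 6104/(13173 + 745) = 6104/13918 = 6104*(1/13918) = 3052/6959 ≈ 0.43857)
(S(-74, -202) + d)*(R(-13) - 40155) = (-19/3 + 3052/6959)*((-54 + (-13)**2 - 25*(-13)) - 40155) = -123065*((-54 + 169 + 325) - 40155)/20877 = -123065*(440 - 40155)/20877 = -123065/20877*(-39715) = 4887526475/20877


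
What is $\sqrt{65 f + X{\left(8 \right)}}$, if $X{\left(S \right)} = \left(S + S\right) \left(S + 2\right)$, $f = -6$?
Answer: $i \sqrt{230} \approx 15.166 i$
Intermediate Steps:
$X{\left(S \right)} = 2 S \left(2 + S\right)$
$\sqrt{65 f + X{\left(8 \right)}} = \sqrt{65 \left(-6\right) + 2 \cdot 8 \left(2 + 8\right)} = \sqrt{-390 + 2 \cdot 8 \cdot 10} = \sqrt{-390 + 160} = \sqrt{-230} = i \sqrt{230}$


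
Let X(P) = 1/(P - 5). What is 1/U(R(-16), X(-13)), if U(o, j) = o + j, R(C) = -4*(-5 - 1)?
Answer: 18/431 ≈ 0.041763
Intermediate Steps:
R(C) = 24 (R(C) = -4*(-6) = 24)
X(P) = 1/(-5 + P)
U(o, j) = j + o
1/U(R(-16), X(-13)) = 1/(1/(-5 - 13) + 24) = 1/(1/(-18) + 24) = 1/(-1/18 + 24) = 1/(431/18) = 18/431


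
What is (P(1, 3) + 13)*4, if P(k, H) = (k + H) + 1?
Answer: 72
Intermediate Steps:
P(k, H) = 1 + H + k (P(k, H) = (H + k) + 1 = 1 + H + k)
(P(1, 3) + 13)*4 = ((1 + 3 + 1) + 13)*4 = (5 + 13)*4 = 18*4 = 72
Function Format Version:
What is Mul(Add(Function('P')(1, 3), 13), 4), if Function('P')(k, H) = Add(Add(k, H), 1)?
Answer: 72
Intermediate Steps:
Function('P')(k, H) = Add(1, H, k) (Function('P')(k, H) = Add(Add(H, k), 1) = Add(1, H, k))
Mul(Add(Function('P')(1, 3), 13), 4) = Mul(Add(Add(1, 3, 1), 13), 4) = Mul(Add(5, 13), 4) = Mul(18, 4) = 72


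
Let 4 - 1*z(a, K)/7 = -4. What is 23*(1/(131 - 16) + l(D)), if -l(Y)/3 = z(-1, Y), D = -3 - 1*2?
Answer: -19319/5 ≈ -3863.8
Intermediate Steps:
z(a, K) = 56 (z(a, K) = 28 - 7*(-4) = 28 + 28 = 56)
D = -5 (D = -3 - 2 = -5)
l(Y) = -168 (l(Y) = -3*56 = -168)
23*(1/(131 - 16) + l(D)) = 23*(1/(131 - 16) - 168) = 23*(1/115 - 168) = 23*(-19319/115) = -19319/5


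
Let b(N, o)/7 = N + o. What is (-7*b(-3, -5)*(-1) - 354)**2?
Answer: 556516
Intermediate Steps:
b(N, o) = 7*N + 7*o (b(N, o) = 7*(N + o) = 7*N + 7*o)
(-7*b(-3, -5)*(-1) - 354)**2 = (-7*(7*(-3) + 7*(-5))*(-1) - 354)**2 = (-7*(-21 - 35)*(-1) - 354)**2 = (-7*(-56)*(-1) - 354)**2 = (392*(-1) - 354)**2 = (-392 - 354)**2 = (-746)**2 = 556516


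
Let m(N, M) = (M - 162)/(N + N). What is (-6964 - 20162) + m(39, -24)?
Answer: -352669/13 ≈ -27128.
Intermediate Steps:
m(N, M) = (-162 + M)/(2*N) (m(N, M) = (-162 + M)/((2*N)) = (-162 + M)*(1/(2*N)) = (-162 + M)/(2*N))
(-6964 - 20162) + m(39, -24) = (-6964 - 20162) + (1/2)*(-162 - 24)/39 = -27126 + (1/2)*(1/39)*(-186) = -27126 - 31/13 = -352669/13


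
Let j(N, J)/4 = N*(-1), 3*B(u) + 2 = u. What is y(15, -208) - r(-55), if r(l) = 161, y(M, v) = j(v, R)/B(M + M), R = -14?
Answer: -503/7 ≈ -71.857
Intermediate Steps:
B(u) = -⅔ + u/3
j(N, J) = -4*N (j(N, J) = 4*(N*(-1)) = 4*(-N) = -4*N)
y(M, v) = -4*v/(-⅔ + 2*M/3) (y(M, v) = (-4*v)/(-⅔ + (M + M)/3) = (-4*v)/(-⅔ + (2*M)/3) = (-4*v)/(-⅔ + 2*M/3) = -4*v/(-⅔ + 2*M/3))
y(15, -208) - r(-55) = -6*(-208)/(-1 + 15) - 1*161 = -6*(-208)/14 - 161 = -6*(-208)*1/14 - 161 = 624/7 - 161 = -503/7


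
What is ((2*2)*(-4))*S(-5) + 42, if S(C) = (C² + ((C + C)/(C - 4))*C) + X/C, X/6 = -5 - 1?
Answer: -17294/45 ≈ -384.31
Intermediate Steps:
X = -36 (X = 6*(-5 - 1) = 6*(-6) = -36)
S(C) = C² - 36/C + 2*C²/(-4 + C) (S(C) = (C² + ((C + C)/(C - 4))*C) - 36/C = (C² + ((2*C)/(-4 + C))*C) - 36/C = (C² + (2*C/(-4 + C))*C) - 36/C = (C² + 2*C²/(-4 + C)) - 36/C = C² - 36/C + 2*C²/(-4 + C))
((2*2)*(-4))*S(-5) + 42 = ((2*2)*(-4))*((144 + (-5)⁴ - 36*(-5) - 2*(-5)³)/((-5)*(-4 - 5))) + 42 = (4*(-4))*(-⅕*(144 + 625 + 180 - 2*(-125))/(-9)) + 42 = -(-16)*(-1)*(144 + 625 + 180 + 250)/(5*9) + 42 = -(-16)*(-1)*1199/(5*9) + 42 = -16*1199/45 + 42 = -19184/45 + 42 = -17294/45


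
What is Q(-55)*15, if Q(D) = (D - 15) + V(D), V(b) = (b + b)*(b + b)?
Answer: 180450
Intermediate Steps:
V(b) = 4*b**2 (V(b) = (2*b)*(2*b) = 4*b**2)
Q(D) = -15 + D + 4*D**2 (Q(D) = (D - 15) + 4*D**2 = (-15 + D) + 4*D**2 = -15 + D + 4*D**2)
Q(-55)*15 = (-15 - 55 + 4*(-55)**2)*15 = (-15 - 55 + 4*3025)*15 = (-15 - 55 + 12100)*15 = 12030*15 = 180450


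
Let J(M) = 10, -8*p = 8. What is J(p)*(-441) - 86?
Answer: -4496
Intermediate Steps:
p = -1 (p = -⅛*8 = -1)
J(p)*(-441) - 86 = 10*(-441) - 86 = -4410 - 86 = -4496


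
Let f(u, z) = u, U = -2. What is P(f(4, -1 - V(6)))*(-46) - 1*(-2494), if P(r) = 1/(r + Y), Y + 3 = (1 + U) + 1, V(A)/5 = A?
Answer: 2448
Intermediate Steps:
V(A) = 5*A
Y = -3 (Y = -3 + ((1 - 2) + 1) = -3 + (-1 + 1) = -3 + 0 = -3)
P(r) = 1/(-3 + r) (P(r) = 1/(r - 3) = 1/(-3 + r))
P(f(4, -1 - V(6)))*(-46) - 1*(-2494) = -46/(-3 + 4) - 1*(-2494) = -46/1 + 2494 = 1*(-46) + 2494 = -46 + 2494 = 2448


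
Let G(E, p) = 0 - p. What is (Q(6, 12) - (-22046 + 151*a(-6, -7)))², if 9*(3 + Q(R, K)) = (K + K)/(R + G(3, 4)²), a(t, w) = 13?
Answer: 439097070736/1089 ≈ 4.0321e+8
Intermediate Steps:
G(E, p) = -p
Q(R, K) = -3 + 2*K/(9*(16 + R)) (Q(R, K) = -3 + ((K + K)/(R + (-1*4)²))/9 = -3 + ((2*K)/(R + (-4)²))/9 = -3 + ((2*K)/(R + 16))/9 = -3 + ((2*K)/(16 + R))/9 = -3 + (2*K/(16 + R))/9 = -3 + 2*K/(9*(16 + R)))
(Q(6, 12) - (-22046 + 151*a(-6, -7)))² = ((-432 - 27*6 + 2*12)/(9*(16 + 6)) - 151/(1/(13 - 146)))² = ((⅑)*(-432 - 162 + 24)/22 - 151/(1/(-133)))² = ((⅑)*(1/22)*(-570) - 151/(-1/133))² = (-95/33 - 151*(-133))² = (-95/33 + 20083)² = (662644/33)² = 439097070736/1089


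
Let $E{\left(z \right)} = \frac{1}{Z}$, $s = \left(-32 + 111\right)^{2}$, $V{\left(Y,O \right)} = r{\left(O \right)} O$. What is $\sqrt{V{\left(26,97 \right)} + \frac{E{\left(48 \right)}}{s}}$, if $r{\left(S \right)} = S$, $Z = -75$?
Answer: $\frac{\sqrt{13212353022}}{1185} \approx 97.0$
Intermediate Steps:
$V{\left(Y,O \right)} = O^{2}$ ($V{\left(Y,O \right)} = O O = O^{2}$)
$s = 6241$ ($s = 79^{2} = 6241$)
$E{\left(z \right)} = - \frac{1}{75}$ ($E{\left(z \right)} = \frac{1}{-75} = - \frac{1}{75}$)
$\sqrt{V{\left(26,97 \right)} + \frac{E{\left(48 \right)}}{s}} = \sqrt{97^{2} - \frac{1}{75 \cdot 6241}} = \sqrt{9409 - \frac{1}{468075}} = \sqrt{\frac{4404117674}{468075}} = \frac{\sqrt{13212353022}}{1185}$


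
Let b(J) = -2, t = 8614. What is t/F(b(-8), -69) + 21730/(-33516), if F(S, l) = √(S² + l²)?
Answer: -10865/16758 + 8614*√4765/4765 ≈ 124.14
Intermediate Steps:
t/F(b(-8), -69) + 21730/(-33516) = 8614/(√((-2)² + (-69)²)) + 21730/(-33516) = 8614/(√(4 + 4761)) + 21730*(-1/33516) = 8614/(√4765) - 10865/16758 = 8614*(√4765/4765) - 10865/16758 = 8614*√4765/4765 - 10865/16758 = -10865/16758 + 8614*√4765/4765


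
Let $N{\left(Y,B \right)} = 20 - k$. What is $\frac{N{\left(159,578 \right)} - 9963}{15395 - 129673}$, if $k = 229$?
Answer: $\frac{5086}{57139} \approx 0.089011$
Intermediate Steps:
$N{\left(Y,B \right)} = -209$ ($N{\left(Y,B \right)} = 20 - 229 = -209$)
$\frac{N{\left(159,578 \right)} - 9963}{15395 - 129673} = \frac{-209 - 9963}{15395 - 129673} = - \frac{10172}{-114278} = \left(-10172\right) \left(- \frac{1}{114278}\right) = \frac{5086}{57139}$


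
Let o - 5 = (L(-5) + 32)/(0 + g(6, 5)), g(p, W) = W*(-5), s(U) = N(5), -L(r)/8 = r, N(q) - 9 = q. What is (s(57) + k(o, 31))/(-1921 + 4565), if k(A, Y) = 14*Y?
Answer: 112/661 ≈ 0.16944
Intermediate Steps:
N(q) = 9 + q
L(r) = -8*r
s(U) = 14 (s(U) = 9 + 5 = 14)
g(p, W) = -5*W
o = 53/25 (o = 5 + (-8*(-5) + 32)/(0 - 5*5) = 5 + (40 + 32)/(0 - 25) = 5 + 72/(-25) = 5 + 72*(-1/25) = 5 - 72/25 = 53/25 ≈ 2.1200)
(s(57) + k(o, 31))/(-1921 + 4565) = (14 + 14*31)/(-1921 + 4565) = (14 + 434)/2644 = 448*(1/2644) = 112/661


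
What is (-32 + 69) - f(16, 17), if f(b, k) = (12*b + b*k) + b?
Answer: -443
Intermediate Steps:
f(b, k) = 13*b + b*k
(-32 + 69) - f(16, 17) = (-32 + 69) - 16*(13 + 17) = 37 - 16*30 = 37 - 1*480 = 37 - 480 = -443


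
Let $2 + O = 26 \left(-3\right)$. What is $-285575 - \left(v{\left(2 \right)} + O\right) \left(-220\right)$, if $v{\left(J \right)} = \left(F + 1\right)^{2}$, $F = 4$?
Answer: $-297675$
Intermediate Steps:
$O = -80$ ($O = -2 + 26 \left(-3\right) = -2 - 78 = -80$)
$v{\left(J \right)} = 25$ ($v{\left(J \right)} = \left(4 + 1\right)^{2} = 5^{2} = 25$)
$-285575 - \left(v{\left(2 \right)} + O\right) \left(-220\right) = -285575 - \left(25 - 80\right) \left(-220\right) = -285575 - \left(-55\right) \left(-220\right) = -285575 - 12100 = -297675$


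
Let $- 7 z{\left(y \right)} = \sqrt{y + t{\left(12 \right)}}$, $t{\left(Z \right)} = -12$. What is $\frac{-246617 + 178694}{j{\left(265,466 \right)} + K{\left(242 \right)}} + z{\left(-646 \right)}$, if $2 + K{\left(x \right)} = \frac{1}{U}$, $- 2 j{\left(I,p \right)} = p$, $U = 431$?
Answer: $\frac{29274813}{101284} - \frac{i \sqrt{658}}{7} \approx 289.04 - 3.6645 i$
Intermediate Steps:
$j{\left(I,p \right)} = - \frac{p}{2}$
$z{\left(y \right)} = - \frac{\sqrt{-12 + y}}{7}$ ($z{\left(y \right)} = - \frac{\sqrt{y - 12}}{7} = - \frac{\sqrt{-12 + y}}{7}$)
$K{\left(x \right)} = - \frac{861}{431}$ ($K{\left(x \right)} = -2 + \frac{1}{431} = - \frac{861}{431}$)
$\frac{-246617 + 178694}{j{\left(265,466 \right)} + K{\left(242 \right)}} + z{\left(-646 \right)} = \frac{-246617 + 178694}{\left(- \frac{1}{2}\right) 466 - \frac{861}{431}} - \frac{\sqrt{-12 - 646}}{7} = - \frac{67923}{-233 - \frac{861}{431}} - \frac{\sqrt{-658}}{7} = - \frac{67923}{- \frac{101284}{431}} - \frac{i \sqrt{658}}{7} = \left(-67923\right) \left(- \frac{431}{101284}\right) - \frac{i \sqrt{658}}{7} = \frac{29274813}{101284} - \frac{i \sqrt{658}}{7}$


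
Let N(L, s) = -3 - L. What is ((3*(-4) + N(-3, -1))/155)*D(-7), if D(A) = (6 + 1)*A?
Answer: 588/155 ≈ 3.7935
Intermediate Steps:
D(A) = 7*A
((3*(-4) + N(-3, -1))/155)*D(-7) = ((3*(-4) + (-3 - 1*(-3)))/155)*(7*(-7)) = ((-12 + (-3 + 3))*(1/155))*(-49) = ((-12 + 0)*(1/155))*(-49) = -12*1/155*(-49) = -12/155*(-49) = 588/155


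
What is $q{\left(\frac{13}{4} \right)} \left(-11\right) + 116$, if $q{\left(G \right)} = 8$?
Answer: $28$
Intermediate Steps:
$q{\left(\frac{13}{4} \right)} \left(-11\right) + 116 = 8 \left(-11\right) + 116 = -88 + 116 = 28$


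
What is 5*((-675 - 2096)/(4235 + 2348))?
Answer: -13855/6583 ≈ -2.1047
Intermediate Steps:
5*((-675 - 2096)/(4235 + 2348)) = 5*(-2771/6583) = -13855/6583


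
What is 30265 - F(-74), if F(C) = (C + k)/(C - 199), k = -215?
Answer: 8262056/273 ≈ 30264.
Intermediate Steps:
F(C) = (-215 + C)/(-199 + C) (F(C) = (C - 215)/(C - 199) = (-215 + C)/(-199 + C))
30265 - F(-74) = 30265 - (-215 - 74)/(-199 - 74) = 30265 - (-289)/(-273) = 30265 - (-1)*(-289)/273 = 30265 - 1*289/273 = 30265 - 289/273 = 8262056/273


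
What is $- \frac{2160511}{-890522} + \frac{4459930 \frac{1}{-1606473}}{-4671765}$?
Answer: $\frac{3242955604561217851}{1336684980318967818} \approx 2.4261$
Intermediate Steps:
$- \frac{2160511}{-890522} + \frac{4459930 \frac{1}{-1606473}}{-4671765} = \left(-2160511\right) \left(- \frac{1}{890522}\right) + 4459930 \left(- \frac{1}{1606473}\right) \left(- \frac{1}{4671765}\right) = \frac{2160511}{890522} - - \frac{891986}{1501012866969} = \frac{2160511}{890522} + \frac{891986}{1501012866969} = \frac{3242955604561217851}{1336684980318967818}$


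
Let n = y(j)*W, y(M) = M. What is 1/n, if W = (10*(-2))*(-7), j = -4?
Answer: -1/560 ≈ -0.0017857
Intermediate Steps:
W = 140 (W = -20*(-7) = 140)
n = -560 (n = -4*140 = -560)
1/n = 1/(-560) = -1/560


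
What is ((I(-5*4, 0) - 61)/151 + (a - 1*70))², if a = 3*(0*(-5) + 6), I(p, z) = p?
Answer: 62932489/22801 ≈ 2760.1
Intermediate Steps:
a = 18 (a = 3*(0 + 6) = 3*6 = 18)
((I(-5*4, 0) - 61)/151 + (a - 1*70))² = ((-5*4 - 61)/151 + (18 - 1*70))² = ((-20 - 61)*(1/151) + (18 - 70))² = (-81*1/151 - 52)² = (-81/151 - 52)² = (-7933/151)² = 62932489/22801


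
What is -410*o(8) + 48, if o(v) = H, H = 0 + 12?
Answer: -4872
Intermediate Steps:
H = 12
o(v) = 12
-410*o(8) + 48 = -410*12 + 48 = -4920 + 48 = -4872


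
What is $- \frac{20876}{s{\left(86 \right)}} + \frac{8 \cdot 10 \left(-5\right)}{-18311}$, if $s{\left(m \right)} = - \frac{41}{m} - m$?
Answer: $\frac{32877372296}{136178907} \approx 241.43$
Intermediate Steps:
$s{\left(m \right)} = - m - \frac{41}{m}$
$- \frac{20876}{s{\left(86 \right)}} + \frac{8 \cdot 10 \left(-5\right)}{-18311} = - \frac{20876}{\left(-1\right) 86 - \frac{41}{86}} + \frac{8 \cdot 10 \left(-5\right)}{-18311} = - \frac{20876}{-86 - \frac{41}{86}} + 80 \left(-5\right) \left(- \frac{1}{18311}\right) = - \frac{20876}{-86 - \frac{41}{86}} - - \frac{400}{18311} = - \frac{20876}{- \frac{7437}{86}} + \frac{400}{18311} = \left(-20876\right) \left(- \frac{86}{7437}\right) + \frac{400}{18311} = \frac{1795336}{7437} + \frac{400}{18311} = \frac{32877372296}{136178907}$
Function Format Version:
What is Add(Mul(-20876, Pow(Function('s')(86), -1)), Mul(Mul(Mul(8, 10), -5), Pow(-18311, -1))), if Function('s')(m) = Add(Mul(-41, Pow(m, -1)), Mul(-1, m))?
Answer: Rational(32877372296, 136178907) ≈ 241.43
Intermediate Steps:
Function('s')(m) = Add(Mul(-1, m), Mul(-41, Pow(m, -1)))
Add(Mul(-20876, Pow(Function('s')(86), -1)), Mul(Mul(Mul(8, 10), -5), Pow(-18311, -1))) = Add(Mul(-20876, Pow(Add(Mul(-1, 86), Mul(-41, Pow(86, -1))), -1)), Mul(Mul(Mul(8, 10), -5), Pow(-18311, -1))) = Add(Mul(-20876, Pow(Add(-86, Mul(-41, Rational(1, 86))), -1)), Mul(Mul(80, -5), Rational(-1, 18311))) = Add(Mul(-20876, Pow(Add(-86, Rational(-41, 86)), -1)), Mul(-400, Rational(-1, 18311))) = Add(Mul(-20876, Pow(Rational(-7437, 86), -1)), Rational(400, 18311)) = Add(Mul(-20876, Rational(-86, 7437)), Rational(400, 18311)) = Add(Rational(1795336, 7437), Rational(400, 18311)) = Rational(32877372296, 136178907)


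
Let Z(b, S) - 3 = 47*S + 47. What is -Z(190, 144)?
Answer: -6818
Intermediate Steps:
Z(b, S) = 50 + 47*S (Z(b, S) = 3 + (47*S + 47) = 3 + (47 + 47*S) = 50 + 47*S)
-Z(190, 144) = -(50 + 47*144) = -(50 + 6768) = -1*6818 = -6818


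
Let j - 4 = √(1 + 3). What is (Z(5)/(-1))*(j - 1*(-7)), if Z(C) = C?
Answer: -65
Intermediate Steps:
j = 6 (j = 4 + √(1 + 3) = 4 + √4 = 4 + 2 = 6)
(Z(5)/(-1))*(j - 1*(-7)) = (5/(-1))*(6 - 1*(-7)) = (5*(-1))*(6 + 7) = -5*13 = -65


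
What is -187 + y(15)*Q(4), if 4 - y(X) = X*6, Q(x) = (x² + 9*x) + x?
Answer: -5003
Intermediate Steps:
Q(x) = x² + 10*x
y(X) = 4 - 6*X (y(X) = 4 - X*6 = 4 - 6*X)
-187 + y(15)*Q(4) = -187 + (4 - 6*15)*(4*(10 + 4)) = -187 + (4 - 90)*(4*14) = -187 - 86*56 = -187 - 4816 = -5003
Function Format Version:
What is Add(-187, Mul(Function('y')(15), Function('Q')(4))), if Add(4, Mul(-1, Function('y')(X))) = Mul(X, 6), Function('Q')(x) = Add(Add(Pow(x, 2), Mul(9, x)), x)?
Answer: -5003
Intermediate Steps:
Function('Q')(x) = Add(Pow(x, 2), Mul(10, x))
Function('y')(X) = Add(4, Mul(-6, X)) (Function('y')(X) = Add(4, Mul(-1, Mul(X, 6))) = Add(4, Mul(-1, Mul(6, X))) = Add(4, Mul(-6, X)))
Add(-187, Mul(Function('y')(15), Function('Q')(4))) = Add(-187, Mul(Add(4, Mul(-6, 15)), Mul(4, Add(10, 4)))) = Add(-187, Mul(Add(4, -90), Mul(4, 14))) = Add(-187, Mul(-86, 56)) = Add(-187, -4816) = -5003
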